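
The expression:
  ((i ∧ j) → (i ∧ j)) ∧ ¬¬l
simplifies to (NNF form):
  l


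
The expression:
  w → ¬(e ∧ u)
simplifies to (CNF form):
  ¬e ∨ ¬u ∨ ¬w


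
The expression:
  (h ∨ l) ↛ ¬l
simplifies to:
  l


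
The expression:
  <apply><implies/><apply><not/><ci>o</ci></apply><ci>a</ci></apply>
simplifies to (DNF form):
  <apply><or/><ci>a</ci><ci>o</ci></apply>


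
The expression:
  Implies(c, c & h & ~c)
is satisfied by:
  {c: False}


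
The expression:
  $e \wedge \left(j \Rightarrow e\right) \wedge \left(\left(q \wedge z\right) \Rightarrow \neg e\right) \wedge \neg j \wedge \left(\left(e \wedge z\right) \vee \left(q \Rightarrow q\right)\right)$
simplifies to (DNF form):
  $\left(e \wedge \neg j \wedge \neg q\right) \vee \left(e \wedge \neg j \wedge \neg z\right)$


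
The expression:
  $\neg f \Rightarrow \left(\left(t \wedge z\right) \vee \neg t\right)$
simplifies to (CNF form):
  $f \vee z \vee \neg t$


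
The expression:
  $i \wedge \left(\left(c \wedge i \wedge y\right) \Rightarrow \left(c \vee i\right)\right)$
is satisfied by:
  {i: True}


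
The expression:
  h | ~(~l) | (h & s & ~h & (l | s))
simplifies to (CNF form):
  h | l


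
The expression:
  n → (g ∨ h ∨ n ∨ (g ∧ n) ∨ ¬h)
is always true.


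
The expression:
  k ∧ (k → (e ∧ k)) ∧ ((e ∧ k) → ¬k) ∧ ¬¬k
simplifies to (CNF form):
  False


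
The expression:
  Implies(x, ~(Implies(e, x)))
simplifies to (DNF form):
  ~x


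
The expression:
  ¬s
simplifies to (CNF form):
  ¬s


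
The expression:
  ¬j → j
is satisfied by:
  {j: True}


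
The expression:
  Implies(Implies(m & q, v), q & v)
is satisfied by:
  {m: True, v: True, q: True}
  {m: True, q: True, v: False}
  {v: True, q: True, m: False}


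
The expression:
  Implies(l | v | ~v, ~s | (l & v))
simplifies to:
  ~s | (l & v)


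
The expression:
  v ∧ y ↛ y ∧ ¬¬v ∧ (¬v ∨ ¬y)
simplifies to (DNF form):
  False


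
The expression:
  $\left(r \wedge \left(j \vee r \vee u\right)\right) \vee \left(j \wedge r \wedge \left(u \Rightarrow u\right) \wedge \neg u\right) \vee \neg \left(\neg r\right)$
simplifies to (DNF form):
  $r$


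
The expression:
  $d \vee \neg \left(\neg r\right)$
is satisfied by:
  {r: True, d: True}
  {r: True, d: False}
  {d: True, r: False}


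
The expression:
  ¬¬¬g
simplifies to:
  ¬g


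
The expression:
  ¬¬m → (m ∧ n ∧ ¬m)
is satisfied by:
  {m: False}


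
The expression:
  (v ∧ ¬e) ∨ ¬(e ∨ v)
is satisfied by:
  {e: False}


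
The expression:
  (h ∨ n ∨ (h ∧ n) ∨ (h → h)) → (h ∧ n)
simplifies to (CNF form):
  h ∧ n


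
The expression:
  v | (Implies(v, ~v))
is always true.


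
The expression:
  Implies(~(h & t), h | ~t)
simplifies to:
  h | ~t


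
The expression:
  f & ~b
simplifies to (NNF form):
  f & ~b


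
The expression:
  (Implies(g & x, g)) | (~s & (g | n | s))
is always true.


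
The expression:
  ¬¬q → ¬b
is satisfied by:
  {q: False, b: False}
  {b: True, q: False}
  {q: True, b: False}


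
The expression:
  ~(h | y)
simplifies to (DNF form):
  ~h & ~y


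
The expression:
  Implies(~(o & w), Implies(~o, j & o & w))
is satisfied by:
  {o: True}


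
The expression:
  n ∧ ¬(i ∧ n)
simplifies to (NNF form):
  n ∧ ¬i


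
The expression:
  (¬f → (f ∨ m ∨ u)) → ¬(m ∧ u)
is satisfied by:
  {u: False, m: False}
  {m: True, u: False}
  {u: True, m: False}


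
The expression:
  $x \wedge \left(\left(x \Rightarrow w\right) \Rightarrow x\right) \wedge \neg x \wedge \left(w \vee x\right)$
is never true.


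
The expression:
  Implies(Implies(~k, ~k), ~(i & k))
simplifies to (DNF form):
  ~i | ~k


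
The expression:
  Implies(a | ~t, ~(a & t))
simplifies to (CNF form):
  ~a | ~t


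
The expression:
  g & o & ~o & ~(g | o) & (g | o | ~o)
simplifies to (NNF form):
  False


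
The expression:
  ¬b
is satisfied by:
  {b: False}


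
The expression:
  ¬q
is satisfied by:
  {q: False}


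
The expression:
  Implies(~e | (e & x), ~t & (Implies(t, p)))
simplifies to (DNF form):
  ~t | (e & ~x)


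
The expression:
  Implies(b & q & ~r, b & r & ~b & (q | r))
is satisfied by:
  {r: True, q: False, b: False}
  {q: False, b: False, r: False}
  {r: True, b: True, q: False}
  {b: True, q: False, r: False}
  {r: True, q: True, b: False}
  {q: True, r: False, b: False}
  {r: True, b: True, q: True}


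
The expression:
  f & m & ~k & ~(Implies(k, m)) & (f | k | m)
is never true.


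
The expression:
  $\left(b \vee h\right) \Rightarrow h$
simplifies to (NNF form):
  $h \vee \neg b$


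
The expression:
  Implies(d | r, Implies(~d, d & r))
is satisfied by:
  {d: True, r: False}
  {r: False, d: False}
  {r: True, d: True}


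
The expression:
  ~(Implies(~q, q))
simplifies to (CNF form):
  ~q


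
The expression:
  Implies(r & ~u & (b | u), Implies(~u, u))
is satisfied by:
  {u: True, b: False, r: False}
  {u: False, b: False, r: False}
  {r: True, u: True, b: False}
  {r: True, u: False, b: False}
  {b: True, u: True, r: False}
  {b: True, u: False, r: False}
  {b: True, r: True, u: True}


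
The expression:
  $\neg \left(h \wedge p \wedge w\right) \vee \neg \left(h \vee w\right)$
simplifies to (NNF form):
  $\neg h \vee \neg p \vee \neg w$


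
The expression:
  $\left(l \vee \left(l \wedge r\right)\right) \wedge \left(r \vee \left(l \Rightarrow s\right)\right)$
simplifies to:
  $l \wedge \left(r \vee s\right)$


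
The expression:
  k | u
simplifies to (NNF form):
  k | u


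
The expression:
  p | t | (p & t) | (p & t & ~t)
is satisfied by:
  {t: True, p: True}
  {t: True, p: False}
  {p: True, t: False}


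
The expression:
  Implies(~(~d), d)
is always true.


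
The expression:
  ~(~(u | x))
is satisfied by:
  {x: True, u: True}
  {x: True, u: False}
  {u: True, x: False}


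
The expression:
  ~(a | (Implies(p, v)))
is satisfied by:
  {p: True, v: False, a: False}


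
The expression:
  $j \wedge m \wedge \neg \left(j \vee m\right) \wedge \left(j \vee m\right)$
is never true.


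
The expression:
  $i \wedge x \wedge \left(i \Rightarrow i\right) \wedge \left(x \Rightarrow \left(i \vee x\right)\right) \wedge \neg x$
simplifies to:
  $\text{False}$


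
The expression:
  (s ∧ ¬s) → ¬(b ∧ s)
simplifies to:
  True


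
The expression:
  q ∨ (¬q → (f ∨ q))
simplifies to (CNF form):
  f ∨ q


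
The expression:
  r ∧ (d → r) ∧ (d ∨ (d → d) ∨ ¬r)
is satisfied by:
  {r: True}


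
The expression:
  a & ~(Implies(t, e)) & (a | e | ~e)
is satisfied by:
  {t: True, a: True, e: False}


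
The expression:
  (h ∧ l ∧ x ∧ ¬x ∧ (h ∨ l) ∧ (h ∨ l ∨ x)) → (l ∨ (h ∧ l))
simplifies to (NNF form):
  True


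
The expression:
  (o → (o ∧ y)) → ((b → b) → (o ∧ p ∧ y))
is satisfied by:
  {p: True, o: True, y: False}
  {o: True, y: False, p: False}
  {y: True, p: True, o: True}


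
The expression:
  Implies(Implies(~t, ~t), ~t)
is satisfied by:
  {t: False}


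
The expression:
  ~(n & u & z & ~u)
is always true.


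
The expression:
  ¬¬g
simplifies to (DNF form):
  g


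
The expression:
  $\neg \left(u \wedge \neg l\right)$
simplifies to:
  $l \vee \neg u$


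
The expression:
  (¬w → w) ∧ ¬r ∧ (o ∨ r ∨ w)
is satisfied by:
  {w: True, r: False}


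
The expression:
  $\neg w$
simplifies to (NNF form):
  $\neg w$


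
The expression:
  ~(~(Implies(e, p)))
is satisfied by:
  {p: True, e: False}
  {e: False, p: False}
  {e: True, p: True}


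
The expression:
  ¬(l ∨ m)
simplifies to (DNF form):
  ¬l ∧ ¬m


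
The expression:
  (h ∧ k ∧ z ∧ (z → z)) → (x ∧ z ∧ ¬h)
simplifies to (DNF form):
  ¬h ∨ ¬k ∨ ¬z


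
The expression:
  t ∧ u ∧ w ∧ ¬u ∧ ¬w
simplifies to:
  False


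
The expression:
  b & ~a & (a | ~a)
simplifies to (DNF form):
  b & ~a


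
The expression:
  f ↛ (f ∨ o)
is never true.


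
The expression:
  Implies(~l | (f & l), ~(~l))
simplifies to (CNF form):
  l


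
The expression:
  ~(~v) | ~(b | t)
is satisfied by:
  {v: True, b: False, t: False}
  {t: True, v: True, b: False}
  {v: True, b: True, t: False}
  {t: True, v: True, b: True}
  {t: False, b: False, v: False}


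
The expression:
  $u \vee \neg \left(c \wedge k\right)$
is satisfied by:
  {u: True, k: False, c: False}
  {k: False, c: False, u: False}
  {c: True, u: True, k: False}
  {c: True, k: False, u: False}
  {u: True, k: True, c: False}
  {k: True, u: False, c: False}
  {c: True, k: True, u: True}


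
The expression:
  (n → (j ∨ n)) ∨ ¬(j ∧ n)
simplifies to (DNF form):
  True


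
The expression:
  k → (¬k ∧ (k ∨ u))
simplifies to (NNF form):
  ¬k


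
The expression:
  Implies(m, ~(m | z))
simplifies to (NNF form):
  ~m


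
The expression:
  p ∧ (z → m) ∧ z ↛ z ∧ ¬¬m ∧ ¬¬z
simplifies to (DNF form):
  False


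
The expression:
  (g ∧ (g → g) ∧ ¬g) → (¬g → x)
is always true.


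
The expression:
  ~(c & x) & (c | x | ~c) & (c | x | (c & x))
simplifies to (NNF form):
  (c & ~x) | (x & ~c)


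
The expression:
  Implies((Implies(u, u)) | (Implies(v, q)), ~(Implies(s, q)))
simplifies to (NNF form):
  s & ~q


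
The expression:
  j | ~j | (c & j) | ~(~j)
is always true.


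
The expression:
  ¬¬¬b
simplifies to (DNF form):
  ¬b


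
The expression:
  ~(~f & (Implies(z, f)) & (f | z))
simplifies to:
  True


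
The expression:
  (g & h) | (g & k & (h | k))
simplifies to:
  g & (h | k)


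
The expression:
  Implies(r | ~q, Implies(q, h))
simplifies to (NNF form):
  h | ~q | ~r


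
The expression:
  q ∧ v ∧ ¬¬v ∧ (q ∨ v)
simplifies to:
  q ∧ v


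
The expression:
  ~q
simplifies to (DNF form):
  ~q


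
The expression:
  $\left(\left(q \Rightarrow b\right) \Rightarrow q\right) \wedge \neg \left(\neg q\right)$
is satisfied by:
  {q: True}


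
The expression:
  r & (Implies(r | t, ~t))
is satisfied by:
  {r: True, t: False}


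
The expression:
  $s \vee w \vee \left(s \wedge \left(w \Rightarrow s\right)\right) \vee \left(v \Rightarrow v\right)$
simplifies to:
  $\text{True}$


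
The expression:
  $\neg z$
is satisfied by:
  {z: False}


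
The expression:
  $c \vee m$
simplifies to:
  $c \vee m$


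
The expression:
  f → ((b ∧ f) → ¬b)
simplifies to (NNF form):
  ¬b ∨ ¬f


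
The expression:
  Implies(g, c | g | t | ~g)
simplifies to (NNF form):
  True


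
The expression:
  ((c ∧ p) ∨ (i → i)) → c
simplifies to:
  c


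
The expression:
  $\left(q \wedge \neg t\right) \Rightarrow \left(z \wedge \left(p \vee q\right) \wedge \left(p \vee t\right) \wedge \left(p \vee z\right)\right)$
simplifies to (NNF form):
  $t \vee \left(p \wedge z\right) \vee \neg q$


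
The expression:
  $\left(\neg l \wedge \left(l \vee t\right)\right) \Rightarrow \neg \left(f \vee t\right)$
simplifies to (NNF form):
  $l \vee \neg t$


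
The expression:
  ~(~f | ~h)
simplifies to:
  f & h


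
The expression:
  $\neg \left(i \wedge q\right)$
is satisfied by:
  {q: False, i: False}
  {i: True, q: False}
  {q: True, i: False}


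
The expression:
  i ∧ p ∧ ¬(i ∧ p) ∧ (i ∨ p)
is never true.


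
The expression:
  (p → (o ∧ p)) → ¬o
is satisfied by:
  {o: False}


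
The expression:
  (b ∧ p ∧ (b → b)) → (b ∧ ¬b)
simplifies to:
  ¬b ∨ ¬p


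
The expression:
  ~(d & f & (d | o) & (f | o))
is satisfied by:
  {d: False, f: False}
  {f: True, d: False}
  {d: True, f: False}


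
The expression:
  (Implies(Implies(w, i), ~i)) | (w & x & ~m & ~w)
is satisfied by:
  {i: False}


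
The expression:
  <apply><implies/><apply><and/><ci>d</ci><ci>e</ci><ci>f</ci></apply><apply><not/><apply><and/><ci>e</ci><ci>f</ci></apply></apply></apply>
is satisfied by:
  {e: False, d: False, f: False}
  {f: True, e: False, d: False}
  {d: True, e: False, f: False}
  {f: True, d: True, e: False}
  {e: True, f: False, d: False}
  {f: True, e: True, d: False}
  {d: True, e: True, f: False}


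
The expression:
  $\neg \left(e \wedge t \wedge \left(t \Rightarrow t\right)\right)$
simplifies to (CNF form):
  $\neg e \vee \neg t$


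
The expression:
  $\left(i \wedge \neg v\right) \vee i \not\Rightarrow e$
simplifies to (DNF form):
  $\left(i \wedge \neg e\right) \vee \left(i \wedge \neg v\right)$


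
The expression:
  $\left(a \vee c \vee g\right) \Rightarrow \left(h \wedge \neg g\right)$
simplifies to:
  $\neg g \wedge \left(h \vee \neg a\right) \wedge \left(h \vee \neg c\right)$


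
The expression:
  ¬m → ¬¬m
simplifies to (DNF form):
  m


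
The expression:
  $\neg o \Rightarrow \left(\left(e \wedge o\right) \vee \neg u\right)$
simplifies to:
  $o \vee \neg u$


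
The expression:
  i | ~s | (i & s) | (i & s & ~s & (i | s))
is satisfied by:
  {i: True, s: False}
  {s: False, i: False}
  {s: True, i: True}


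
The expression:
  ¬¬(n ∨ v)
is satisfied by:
  {n: True, v: True}
  {n: True, v: False}
  {v: True, n: False}


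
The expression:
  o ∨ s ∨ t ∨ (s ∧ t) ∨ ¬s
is always true.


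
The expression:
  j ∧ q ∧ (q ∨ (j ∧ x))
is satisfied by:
  {j: True, q: True}


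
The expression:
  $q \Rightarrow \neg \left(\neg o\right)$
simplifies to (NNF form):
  $o \vee \neg q$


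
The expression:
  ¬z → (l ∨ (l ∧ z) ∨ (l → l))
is always true.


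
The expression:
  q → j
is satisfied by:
  {j: True, q: False}
  {q: False, j: False}
  {q: True, j: True}


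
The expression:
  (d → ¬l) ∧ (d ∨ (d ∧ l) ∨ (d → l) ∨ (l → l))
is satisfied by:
  {l: False, d: False}
  {d: True, l: False}
  {l: True, d: False}


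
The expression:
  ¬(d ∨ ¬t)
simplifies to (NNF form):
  t ∧ ¬d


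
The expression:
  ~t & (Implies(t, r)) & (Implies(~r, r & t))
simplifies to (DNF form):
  r & ~t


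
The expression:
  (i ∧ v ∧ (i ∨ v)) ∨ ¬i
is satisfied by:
  {v: True, i: False}
  {i: False, v: False}
  {i: True, v: True}


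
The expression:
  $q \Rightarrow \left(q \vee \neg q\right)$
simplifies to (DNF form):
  $\text{True}$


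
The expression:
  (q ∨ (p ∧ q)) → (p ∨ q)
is always true.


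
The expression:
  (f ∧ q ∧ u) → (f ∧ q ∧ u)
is always true.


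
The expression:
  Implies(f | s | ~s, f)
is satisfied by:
  {f: True}


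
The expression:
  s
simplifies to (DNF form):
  s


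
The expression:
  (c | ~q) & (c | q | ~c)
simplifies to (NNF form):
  c | ~q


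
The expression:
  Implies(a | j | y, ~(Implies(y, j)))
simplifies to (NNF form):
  ~j & (y | ~a)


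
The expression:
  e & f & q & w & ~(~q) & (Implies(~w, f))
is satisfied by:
  {f: True, e: True, w: True, q: True}


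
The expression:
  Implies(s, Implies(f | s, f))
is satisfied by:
  {f: True, s: False}
  {s: False, f: False}
  {s: True, f: True}


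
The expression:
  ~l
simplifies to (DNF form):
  ~l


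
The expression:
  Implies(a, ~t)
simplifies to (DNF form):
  ~a | ~t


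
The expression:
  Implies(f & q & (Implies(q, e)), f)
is always true.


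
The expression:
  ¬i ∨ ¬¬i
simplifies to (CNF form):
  True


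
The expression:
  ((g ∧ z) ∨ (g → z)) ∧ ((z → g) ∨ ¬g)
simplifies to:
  z ∨ ¬g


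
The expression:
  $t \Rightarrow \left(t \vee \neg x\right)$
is always true.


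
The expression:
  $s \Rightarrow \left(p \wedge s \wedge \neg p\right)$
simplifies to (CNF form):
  $\neg s$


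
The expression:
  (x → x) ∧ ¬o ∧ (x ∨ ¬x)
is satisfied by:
  {o: False}


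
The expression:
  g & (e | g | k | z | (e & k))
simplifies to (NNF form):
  g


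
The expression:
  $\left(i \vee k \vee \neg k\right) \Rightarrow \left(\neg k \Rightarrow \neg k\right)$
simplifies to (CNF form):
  $\text{True}$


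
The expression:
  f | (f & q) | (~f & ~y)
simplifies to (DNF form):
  f | ~y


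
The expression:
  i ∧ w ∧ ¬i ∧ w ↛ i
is never true.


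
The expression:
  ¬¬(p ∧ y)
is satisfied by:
  {p: True, y: True}


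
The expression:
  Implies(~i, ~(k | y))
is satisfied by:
  {i: True, k: False, y: False}
  {i: True, y: True, k: False}
  {i: True, k: True, y: False}
  {i: True, y: True, k: True}
  {y: False, k: False, i: False}


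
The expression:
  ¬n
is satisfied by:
  {n: False}


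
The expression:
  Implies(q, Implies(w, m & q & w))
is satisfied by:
  {m: True, w: False, q: False}
  {w: False, q: False, m: False}
  {m: True, q: True, w: False}
  {q: True, w: False, m: False}
  {m: True, w: True, q: False}
  {w: True, m: False, q: False}
  {m: True, q: True, w: True}


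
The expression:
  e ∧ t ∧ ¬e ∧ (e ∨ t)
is never true.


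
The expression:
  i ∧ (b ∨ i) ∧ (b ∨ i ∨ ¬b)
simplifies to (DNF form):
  i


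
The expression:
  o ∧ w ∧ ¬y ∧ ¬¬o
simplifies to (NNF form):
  o ∧ w ∧ ¬y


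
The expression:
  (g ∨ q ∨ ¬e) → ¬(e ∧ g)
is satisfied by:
  {g: False, e: False}
  {e: True, g: False}
  {g: True, e: False}


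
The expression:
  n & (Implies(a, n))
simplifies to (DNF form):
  n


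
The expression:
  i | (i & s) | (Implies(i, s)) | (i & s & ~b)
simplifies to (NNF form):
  True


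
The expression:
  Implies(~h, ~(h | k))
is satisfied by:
  {h: True, k: False}
  {k: False, h: False}
  {k: True, h: True}


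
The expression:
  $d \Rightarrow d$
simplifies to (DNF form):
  $\text{True}$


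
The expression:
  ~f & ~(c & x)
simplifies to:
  ~f & (~c | ~x)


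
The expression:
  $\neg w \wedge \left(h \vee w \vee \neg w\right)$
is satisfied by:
  {w: False}


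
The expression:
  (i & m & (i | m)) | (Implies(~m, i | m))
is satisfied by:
  {i: True, m: True}
  {i: True, m: False}
  {m: True, i: False}


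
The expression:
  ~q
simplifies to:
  ~q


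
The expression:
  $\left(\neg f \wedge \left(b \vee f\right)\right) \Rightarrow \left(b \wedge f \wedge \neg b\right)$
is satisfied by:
  {f: True, b: False}
  {b: False, f: False}
  {b: True, f: True}


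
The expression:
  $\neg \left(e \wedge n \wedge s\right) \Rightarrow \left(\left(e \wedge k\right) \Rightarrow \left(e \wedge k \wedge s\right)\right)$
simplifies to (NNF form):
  $s \vee \neg e \vee \neg k$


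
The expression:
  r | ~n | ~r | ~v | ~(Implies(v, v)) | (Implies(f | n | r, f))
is always true.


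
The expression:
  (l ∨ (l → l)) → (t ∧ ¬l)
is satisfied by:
  {t: True, l: False}


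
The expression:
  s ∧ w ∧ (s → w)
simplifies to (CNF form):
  s ∧ w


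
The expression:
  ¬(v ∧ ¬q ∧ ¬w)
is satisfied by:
  {w: True, q: True, v: False}
  {w: True, v: False, q: False}
  {q: True, v: False, w: False}
  {q: False, v: False, w: False}
  {w: True, q: True, v: True}
  {w: True, v: True, q: False}
  {q: True, v: True, w: False}


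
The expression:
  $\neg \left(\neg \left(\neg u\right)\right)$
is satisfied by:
  {u: False}


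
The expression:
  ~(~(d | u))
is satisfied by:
  {d: True, u: True}
  {d: True, u: False}
  {u: True, d: False}


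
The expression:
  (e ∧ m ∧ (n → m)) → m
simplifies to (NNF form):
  True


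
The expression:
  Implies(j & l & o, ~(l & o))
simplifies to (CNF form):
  ~j | ~l | ~o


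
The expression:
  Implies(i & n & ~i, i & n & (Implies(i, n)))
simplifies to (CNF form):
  True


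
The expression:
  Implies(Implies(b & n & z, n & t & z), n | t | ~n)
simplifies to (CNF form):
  True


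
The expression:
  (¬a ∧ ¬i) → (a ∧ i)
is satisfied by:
  {i: True, a: True}
  {i: True, a: False}
  {a: True, i: False}


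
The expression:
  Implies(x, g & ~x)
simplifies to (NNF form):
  ~x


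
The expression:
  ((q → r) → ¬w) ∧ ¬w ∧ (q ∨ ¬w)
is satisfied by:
  {w: False}


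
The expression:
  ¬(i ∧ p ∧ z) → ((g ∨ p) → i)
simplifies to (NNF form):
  i ∨ (¬g ∧ ¬p)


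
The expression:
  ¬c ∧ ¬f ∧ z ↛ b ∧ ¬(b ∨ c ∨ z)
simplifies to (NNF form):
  False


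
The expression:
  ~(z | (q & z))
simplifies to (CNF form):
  ~z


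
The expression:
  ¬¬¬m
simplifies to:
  ¬m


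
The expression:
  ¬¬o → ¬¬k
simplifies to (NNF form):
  k ∨ ¬o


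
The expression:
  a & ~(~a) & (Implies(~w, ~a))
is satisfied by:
  {a: True, w: True}


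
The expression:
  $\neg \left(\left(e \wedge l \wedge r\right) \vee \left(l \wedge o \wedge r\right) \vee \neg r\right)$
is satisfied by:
  {r: True, o: False, l: False, e: False}
  {r: True, e: True, o: False, l: False}
  {r: True, o: True, l: False, e: False}
  {r: True, e: True, o: True, l: False}
  {r: True, l: True, o: False, e: False}


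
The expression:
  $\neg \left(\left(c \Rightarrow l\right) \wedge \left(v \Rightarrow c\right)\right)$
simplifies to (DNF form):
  $\left(c \wedge \neg l\right) \vee \left(v \wedge \neg c\right)$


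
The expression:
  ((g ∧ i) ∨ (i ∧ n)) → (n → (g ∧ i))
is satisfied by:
  {g: True, n: False, i: False}
  {g: False, n: False, i: False}
  {i: True, g: True, n: False}
  {i: True, g: False, n: False}
  {n: True, g: True, i: False}
  {n: True, g: False, i: False}
  {n: True, i: True, g: True}


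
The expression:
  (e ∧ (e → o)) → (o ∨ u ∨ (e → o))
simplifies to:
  True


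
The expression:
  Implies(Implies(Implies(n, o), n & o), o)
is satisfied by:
  {o: True, n: False}
  {n: False, o: False}
  {n: True, o: True}


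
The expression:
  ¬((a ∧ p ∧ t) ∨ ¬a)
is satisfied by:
  {a: True, p: False, t: False}
  {a: True, t: True, p: False}
  {a: True, p: True, t: False}


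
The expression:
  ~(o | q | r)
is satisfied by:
  {q: False, o: False, r: False}


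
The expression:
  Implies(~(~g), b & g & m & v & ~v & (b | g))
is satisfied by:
  {g: False}


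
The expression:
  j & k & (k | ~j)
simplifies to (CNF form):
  j & k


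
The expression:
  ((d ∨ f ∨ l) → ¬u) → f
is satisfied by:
  {l: True, u: True, f: True, d: True}
  {l: True, u: True, f: True, d: False}
  {u: True, f: True, d: True, l: False}
  {u: True, f: True, d: False, l: False}
  {l: True, f: True, d: True, u: False}
  {l: True, f: True, d: False, u: False}
  {f: True, d: True, l: False, u: False}
  {f: True, l: False, d: False, u: False}
  {l: True, u: True, d: True, f: False}
  {l: True, u: True, d: False, f: False}
  {u: True, d: True, f: False, l: False}


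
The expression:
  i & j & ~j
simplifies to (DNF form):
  False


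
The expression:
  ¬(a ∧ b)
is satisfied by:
  {a: False, b: False}
  {b: True, a: False}
  {a: True, b: False}


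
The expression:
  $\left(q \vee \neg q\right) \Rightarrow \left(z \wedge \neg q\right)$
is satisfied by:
  {z: True, q: False}


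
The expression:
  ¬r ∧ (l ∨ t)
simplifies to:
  ¬r ∧ (l ∨ t)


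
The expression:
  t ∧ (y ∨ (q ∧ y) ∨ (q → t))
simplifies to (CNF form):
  t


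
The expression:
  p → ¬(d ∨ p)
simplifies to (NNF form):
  ¬p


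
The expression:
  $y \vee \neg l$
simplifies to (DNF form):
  $y \vee \neg l$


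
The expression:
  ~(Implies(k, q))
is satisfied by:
  {k: True, q: False}


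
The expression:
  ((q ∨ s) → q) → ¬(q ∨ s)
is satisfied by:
  {q: False}


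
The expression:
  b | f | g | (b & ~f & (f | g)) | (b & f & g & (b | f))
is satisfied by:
  {b: True, g: True, f: True}
  {b: True, g: True, f: False}
  {b: True, f: True, g: False}
  {b: True, f: False, g: False}
  {g: True, f: True, b: False}
  {g: True, f: False, b: False}
  {f: True, g: False, b: False}


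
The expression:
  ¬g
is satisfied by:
  {g: False}


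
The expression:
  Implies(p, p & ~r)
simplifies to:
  ~p | ~r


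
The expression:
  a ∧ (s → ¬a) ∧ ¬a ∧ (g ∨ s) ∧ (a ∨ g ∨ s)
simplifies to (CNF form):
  False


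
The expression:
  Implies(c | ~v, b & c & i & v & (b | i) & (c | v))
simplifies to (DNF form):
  (v & ~c) | (b & i & v) | (b & v & ~c) | (i & v & ~c)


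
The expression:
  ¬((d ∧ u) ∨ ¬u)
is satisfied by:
  {u: True, d: False}


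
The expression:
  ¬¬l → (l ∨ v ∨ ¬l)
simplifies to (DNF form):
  True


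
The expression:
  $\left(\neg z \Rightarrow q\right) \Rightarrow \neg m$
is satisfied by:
  {q: False, m: False, z: False}
  {z: True, q: False, m: False}
  {q: True, z: False, m: False}
  {z: True, q: True, m: False}
  {m: True, z: False, q: False}


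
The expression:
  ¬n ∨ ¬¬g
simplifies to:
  g ∨ ¬n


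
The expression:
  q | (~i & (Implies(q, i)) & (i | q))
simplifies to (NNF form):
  q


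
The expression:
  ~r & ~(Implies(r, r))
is never true.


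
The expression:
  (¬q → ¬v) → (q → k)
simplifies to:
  k ∨ ¬q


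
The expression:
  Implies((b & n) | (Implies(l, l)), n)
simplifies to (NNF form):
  n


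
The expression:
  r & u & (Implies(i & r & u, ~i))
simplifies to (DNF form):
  r & u & ~i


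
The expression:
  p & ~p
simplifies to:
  False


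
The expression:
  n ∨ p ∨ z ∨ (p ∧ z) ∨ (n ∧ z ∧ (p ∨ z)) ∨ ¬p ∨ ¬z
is always true.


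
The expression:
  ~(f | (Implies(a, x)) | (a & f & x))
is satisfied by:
  {a: True, x: False, f: False}


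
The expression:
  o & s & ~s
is never true.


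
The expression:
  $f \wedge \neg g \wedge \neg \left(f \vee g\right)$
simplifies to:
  $\text{False}$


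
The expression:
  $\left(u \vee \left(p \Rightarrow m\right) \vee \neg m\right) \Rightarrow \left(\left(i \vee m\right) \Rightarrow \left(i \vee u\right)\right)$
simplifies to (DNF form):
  $i \vee u \vee \neg m$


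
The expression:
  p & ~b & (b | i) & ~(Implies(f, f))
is never true.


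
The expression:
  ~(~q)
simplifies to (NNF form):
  q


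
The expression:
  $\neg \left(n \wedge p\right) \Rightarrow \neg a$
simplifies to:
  $\left(n \wedge p\right) \vee \neg a$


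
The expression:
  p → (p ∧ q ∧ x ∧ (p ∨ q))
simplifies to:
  (q ∧ x) ∨ ¬p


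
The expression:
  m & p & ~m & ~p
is never true.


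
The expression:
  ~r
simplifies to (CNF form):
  ~r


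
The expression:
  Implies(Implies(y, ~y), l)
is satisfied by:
  {y: True, l: True}
  {y: True, l: False}
  {l: True, y: False}


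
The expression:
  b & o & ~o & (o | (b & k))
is never true.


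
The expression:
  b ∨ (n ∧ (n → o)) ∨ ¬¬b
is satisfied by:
  {b: True, o: True, n: True}
  {b: True, o: True, n: False}
  {b: True, n: True, o: False}
  {b: True, n: False, o: False}
  {o: True, n: True, b: False}


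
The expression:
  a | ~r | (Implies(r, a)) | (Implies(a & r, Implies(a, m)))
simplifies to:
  True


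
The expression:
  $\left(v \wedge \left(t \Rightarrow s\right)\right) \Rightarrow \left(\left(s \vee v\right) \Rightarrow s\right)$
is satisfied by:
  {s: True, t: True, v: False}
  {s: True, v: False, t: False}
  {t: True, v: False, s: False}
  {t: False, v: False, s: False}
  {s: True, t: True, v: True}
  {s: True, v: True, t: False}
  {t: True, v: True, s: False}


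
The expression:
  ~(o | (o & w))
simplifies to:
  ~o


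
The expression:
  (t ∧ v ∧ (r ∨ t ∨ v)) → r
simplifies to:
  r ∨ ¬t ∨ ¬v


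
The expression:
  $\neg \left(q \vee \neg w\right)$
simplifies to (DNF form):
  $w \wedge \neg q$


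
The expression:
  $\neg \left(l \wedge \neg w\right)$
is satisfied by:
  {w: True, l: False}
  {l: False, w: False}
  {l: True, w: True}


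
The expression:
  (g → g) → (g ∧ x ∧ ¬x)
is never true.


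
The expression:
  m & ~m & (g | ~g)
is never true.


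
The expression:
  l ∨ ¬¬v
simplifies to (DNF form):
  l ∨ v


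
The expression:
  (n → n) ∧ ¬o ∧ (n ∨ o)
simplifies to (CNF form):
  n ∧ ¬o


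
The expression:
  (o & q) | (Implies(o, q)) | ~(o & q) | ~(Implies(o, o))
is always true.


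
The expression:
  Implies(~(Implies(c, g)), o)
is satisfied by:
  {o: True, g: True, c: False}
  {o: True, c: False, g: False}
  {g: True, c: False, o: False}
  {g: False, c: False, o: False}
  {o: True, g: True, c: True}
  {o: True, c: True, g: False}
  {g: True, c: True, o: False}


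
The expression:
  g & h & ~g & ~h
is never true.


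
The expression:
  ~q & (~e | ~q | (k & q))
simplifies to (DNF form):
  ~q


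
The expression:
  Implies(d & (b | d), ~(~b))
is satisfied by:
  {b: True, d: False}
  {d: False, b: False}
  {d: True, b: True}


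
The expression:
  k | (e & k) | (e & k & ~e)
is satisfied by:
  {k: True}


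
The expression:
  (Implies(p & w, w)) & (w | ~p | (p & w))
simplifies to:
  w | ~p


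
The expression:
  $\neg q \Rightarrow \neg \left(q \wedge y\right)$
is always true.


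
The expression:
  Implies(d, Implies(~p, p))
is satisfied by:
  {p: True, d: False}
  {d: False, p: False}
  {d: True, p: True}


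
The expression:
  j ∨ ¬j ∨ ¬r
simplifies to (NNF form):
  True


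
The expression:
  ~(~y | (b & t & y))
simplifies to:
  y & (~b | ~t)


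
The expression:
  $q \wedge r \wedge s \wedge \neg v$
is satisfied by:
  {r: True, s: True, q: True, v: False}


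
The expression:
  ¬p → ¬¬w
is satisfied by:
  {p: True, w: True}
  {p: True, w: False}
  {w: True, p: False}


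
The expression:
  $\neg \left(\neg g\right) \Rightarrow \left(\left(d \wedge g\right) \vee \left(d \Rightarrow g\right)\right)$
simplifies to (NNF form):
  $\text{True}$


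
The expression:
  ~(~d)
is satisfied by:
  {d: True}


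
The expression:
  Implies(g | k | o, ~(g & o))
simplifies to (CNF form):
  ~g | ~o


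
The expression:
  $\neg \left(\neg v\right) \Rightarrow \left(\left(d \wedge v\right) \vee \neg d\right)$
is always true.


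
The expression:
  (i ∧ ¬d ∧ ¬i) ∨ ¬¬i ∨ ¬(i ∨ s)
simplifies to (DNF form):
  i ∨ ¬s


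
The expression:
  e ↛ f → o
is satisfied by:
  {o: True, f: True, e: False}
  {o: True, f: False, e: False}
  {f: True, o: False, e: False}
  {o: False, f: False, e: False}
  {o: True, e: True, f: True}
  {o: True, e: True, f: False}
  {e: True, f: True, o: False}


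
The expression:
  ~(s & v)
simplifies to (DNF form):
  ~s | ~v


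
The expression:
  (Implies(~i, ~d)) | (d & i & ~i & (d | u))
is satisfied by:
  {i: True, d: False}
  {d: False, i: False}
  {d: True, i: True}


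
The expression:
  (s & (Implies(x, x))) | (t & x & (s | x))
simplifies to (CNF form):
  (s | t) & (s | x)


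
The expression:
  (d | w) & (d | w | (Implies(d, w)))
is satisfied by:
  {d: True, w: True}
  {d: True, w: False}
  {w: True, d: False}


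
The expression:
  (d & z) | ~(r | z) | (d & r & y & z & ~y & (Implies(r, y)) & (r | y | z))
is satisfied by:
  {d: True, z: False, r: False}
  {d: False, z: False, r: False}
  {z: True, d: True, r: False}
  {r: True, z: True, d: True}


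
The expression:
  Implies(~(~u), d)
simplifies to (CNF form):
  d | ~u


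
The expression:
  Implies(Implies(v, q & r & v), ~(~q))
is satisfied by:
  {q: True, v: True}
  {q: True, v: False}
  {v: True, q: False}


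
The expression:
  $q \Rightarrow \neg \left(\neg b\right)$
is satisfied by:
  {b: True, q: False}
  {q: False, b: False}
  {q: True, b: True}


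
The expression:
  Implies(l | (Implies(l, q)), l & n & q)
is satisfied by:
  {n: True, q: True, l: True}


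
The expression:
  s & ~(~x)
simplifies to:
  s & x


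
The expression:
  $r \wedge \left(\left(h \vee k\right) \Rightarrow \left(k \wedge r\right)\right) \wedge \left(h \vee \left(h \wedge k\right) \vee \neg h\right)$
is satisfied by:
  {r: True, k: True, h: False}
  {r: True, h: False, k: False}
  {r: True, k: True, h: True}


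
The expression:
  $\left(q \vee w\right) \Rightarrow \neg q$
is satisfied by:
  {q: False}


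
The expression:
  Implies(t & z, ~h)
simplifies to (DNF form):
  ~h | ~t | ~z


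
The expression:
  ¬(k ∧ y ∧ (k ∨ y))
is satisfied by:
  {k: False, y: False}
  {y: True, k: False}
  {k: True, y: False}


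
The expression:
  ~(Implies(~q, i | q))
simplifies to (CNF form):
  ~i & ~q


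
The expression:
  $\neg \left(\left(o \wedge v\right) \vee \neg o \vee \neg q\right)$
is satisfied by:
  {o: True, q: True, v: False}


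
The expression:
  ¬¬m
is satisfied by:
  {m: True}


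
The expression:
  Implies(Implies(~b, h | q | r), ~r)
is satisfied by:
  {r: False}


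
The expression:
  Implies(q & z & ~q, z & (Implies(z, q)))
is always true.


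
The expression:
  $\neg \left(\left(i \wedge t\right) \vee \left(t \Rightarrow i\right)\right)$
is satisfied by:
  {t: True, i: False}


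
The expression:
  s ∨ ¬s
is always true.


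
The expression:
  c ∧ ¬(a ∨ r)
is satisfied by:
  {c: True, r: False, a: False}


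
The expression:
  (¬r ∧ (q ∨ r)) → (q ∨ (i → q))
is always true.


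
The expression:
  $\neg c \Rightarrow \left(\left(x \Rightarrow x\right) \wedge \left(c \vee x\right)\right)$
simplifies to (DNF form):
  $c \vee x$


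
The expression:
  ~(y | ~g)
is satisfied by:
  {g: True, y: False}


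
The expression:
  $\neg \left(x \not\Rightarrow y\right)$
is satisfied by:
  {y: True, x: False}
  {x: False, y: False}
  {x: True, y: True}


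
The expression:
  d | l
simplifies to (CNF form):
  d | l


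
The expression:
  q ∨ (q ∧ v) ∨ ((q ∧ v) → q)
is always true.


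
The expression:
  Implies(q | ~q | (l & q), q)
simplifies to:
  q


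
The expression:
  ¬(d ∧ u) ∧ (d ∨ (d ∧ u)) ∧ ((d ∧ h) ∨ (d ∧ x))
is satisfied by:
  {x: True, h: True, d: True, u: False}
  {x: True, d: True, u: False, h: False}
  {h: True, d: True, u: False, x: False}


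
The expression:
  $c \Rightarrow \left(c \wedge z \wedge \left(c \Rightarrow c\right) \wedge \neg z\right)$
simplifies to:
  $\neg c$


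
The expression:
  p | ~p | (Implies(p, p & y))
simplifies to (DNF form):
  True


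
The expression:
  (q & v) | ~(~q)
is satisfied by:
  {q: True}


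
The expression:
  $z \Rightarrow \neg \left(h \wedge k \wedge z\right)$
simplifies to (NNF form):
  $\neg h \vee \neg k \vee \neg z$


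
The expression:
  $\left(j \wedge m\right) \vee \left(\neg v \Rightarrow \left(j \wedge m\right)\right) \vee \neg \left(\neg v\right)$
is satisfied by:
  {m: True, v: True, j: True}
  {m: True, v: True, j: False}
  {v: True, j: True, m: False}
  {v: True, j: False, m: False}
  {m: True, j: True, v: False}


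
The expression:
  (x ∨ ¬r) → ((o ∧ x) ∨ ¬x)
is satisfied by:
  {o: True, x: False}
  {x: False, o: False}
  {x: True, o: True}


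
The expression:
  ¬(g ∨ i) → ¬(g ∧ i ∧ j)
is always true.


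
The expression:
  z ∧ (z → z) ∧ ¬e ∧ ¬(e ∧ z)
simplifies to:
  z ∧ ¬e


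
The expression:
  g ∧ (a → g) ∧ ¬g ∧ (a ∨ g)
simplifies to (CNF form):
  False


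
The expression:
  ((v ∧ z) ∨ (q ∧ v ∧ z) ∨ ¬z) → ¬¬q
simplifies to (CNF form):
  (q ∨ z) ∧ (q ∨ ¬v)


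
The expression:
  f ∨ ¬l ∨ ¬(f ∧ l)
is always true.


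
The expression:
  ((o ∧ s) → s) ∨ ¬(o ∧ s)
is always true.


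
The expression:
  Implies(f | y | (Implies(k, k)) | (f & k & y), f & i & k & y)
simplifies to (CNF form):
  f & i & k & y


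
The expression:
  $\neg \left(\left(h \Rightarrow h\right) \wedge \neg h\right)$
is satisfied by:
  {h: True}


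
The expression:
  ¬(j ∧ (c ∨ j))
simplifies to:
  ¬j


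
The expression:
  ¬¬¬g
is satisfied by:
  {g: False}


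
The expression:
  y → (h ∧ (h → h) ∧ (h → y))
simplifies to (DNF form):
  h ∨ ¬y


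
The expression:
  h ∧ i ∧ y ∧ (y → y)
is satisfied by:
  {h: True, i: True, y: True}


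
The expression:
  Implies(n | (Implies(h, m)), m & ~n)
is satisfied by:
  {m: True, h: True, n: False}
  {m: True, n: False, h: False}
  {h: True, n: False, m: False}


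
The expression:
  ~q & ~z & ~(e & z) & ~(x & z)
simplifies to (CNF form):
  ~q & ~z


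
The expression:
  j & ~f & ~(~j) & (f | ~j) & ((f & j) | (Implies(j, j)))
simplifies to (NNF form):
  False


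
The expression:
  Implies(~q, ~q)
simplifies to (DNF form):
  True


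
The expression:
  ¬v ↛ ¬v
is never true.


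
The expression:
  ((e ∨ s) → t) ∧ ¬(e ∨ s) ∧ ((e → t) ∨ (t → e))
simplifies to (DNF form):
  ¬e ∧ ¬s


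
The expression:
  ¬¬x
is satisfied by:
  {x: True}


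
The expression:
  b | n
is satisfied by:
  {n: True, b: True}
  {n: True, b: False}
  {b: True, n: False}


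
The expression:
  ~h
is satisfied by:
  {h: False}


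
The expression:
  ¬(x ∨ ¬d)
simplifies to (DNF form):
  d ∧ ¬x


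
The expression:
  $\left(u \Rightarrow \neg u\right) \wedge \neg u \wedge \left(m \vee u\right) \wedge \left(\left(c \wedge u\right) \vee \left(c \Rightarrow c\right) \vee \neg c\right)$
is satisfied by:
  {m: True, u: False}


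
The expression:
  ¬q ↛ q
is always true.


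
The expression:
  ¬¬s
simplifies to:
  s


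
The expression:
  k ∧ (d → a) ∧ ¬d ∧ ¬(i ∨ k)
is never true.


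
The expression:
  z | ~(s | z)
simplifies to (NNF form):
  z | ~s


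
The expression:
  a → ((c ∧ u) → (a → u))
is always true.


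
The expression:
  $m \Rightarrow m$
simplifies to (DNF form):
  $\text{True}$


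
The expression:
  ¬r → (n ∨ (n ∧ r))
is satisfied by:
  {r: True, n: True}
  {r: True, n: False}
  {n: True, r: False}


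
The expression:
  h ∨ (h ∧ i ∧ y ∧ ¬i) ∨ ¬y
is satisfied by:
  {h: True, y: False}
  {y: False, h: False}
  {y: True, h: True}


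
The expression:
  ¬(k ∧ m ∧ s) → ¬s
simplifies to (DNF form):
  (k ∧ m) ∨ ¬s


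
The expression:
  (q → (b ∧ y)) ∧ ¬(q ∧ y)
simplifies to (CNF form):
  ¬q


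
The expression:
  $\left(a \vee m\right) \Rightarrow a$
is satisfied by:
  {a: True, m: False}
  {m: False, a: False}
  {m: True, a: True}
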